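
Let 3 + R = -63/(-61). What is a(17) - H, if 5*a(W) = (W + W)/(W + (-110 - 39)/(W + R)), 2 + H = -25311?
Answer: 411351839/16250 ≈ 25314.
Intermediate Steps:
R = -120/61 (R = -3 - 63/(-61) = -3 - 63*(-1/61) = -3 + 63/61 = -120/61 ≈ -1.9672)
H = -25313 (H = -2 - 25311 = -25313)
a(W) = 2*W/(5*(W - 149/(-120/61 + W))) (a(W) = ((W + W)/(W + (-110 - 39)/(W - 120/61)))/5 = ((2*W)/(W - 149/(-120/61 + W)))/5 = (2*W/(W - 149/(-120/61 + W)))/5 = 2*W/(5*(W - 149/(-120/61 + W))))
a(17) - H = (⅖)*17*(-120 + 61*17)/(-9089 - 120*17 + 61*17²) - 1*(-25313) = (⅖)*17*(-120 + 1037)/(-9089 - 2040 + 61*289) + 25313 = (⅖)*17*917/(-9089 - 2040 + 17629) + 25313 = (⅖)*17*917/6500 + 25313 = (⅖)*17*(1/6500)*917 + 25313 = 15589/16250 + 25313 = 411351839/16250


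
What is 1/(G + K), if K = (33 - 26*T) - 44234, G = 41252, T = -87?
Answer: -1/687 ≈ -0.0014556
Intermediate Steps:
K = -41939 (K = (33 - 26*(-87)) - 44234 = (33 + 2262) - 44234 = 2295 - 44234 = -41939)
1/(G + K) = 1/(41252 - 41939) = 1/(-687) = -1/687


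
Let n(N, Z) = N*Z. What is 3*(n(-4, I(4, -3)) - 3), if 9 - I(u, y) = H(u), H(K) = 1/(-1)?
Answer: -129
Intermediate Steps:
H(K) = -1
I(u, y) = 10 (I(u, y) = 9 - 1*(-1) = 9 + 1 = 10)
3*(n(-4, I(4, -3)) - 3) = 3*(-4*10 - 3) = 3*(-40 - 3) = 3*(-43) = -129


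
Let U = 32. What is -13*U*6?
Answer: -2496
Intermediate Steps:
-13*U*6 = -13*32*6 = -416*6 = -2496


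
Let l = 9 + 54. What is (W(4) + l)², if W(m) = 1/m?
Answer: 64009/16 ≈ 4000.6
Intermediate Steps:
l = 63
(W(4) + l)² = (1/4 + 63)² = (¼ + 63)² = (253/4)² = 64009/16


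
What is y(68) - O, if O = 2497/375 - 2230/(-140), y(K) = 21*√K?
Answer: -118583/5250 + 42*√17 ≈ 150.58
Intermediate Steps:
O = 118583/5250 (O = 2497*(1/375) - 2230*(-1/140) = 2497/375 + 223/14 = 118583/5250 ≈ 22.587)
y(68) - O = 21*√68 - 1*118583/5250 = 21*(2*√17) - 118583/5250 = 42*√17 - 118583/5250 = -118583/5250 + 42*√17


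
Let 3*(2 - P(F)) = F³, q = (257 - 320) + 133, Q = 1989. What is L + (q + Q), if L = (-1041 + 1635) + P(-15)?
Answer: 3780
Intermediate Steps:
q = 70 (q = -63 + 133 = 70)
P(F) = 2 - F³/3
L = 1721 (L = (-1041 + 1635) + (2 - ⅓*(-15)³) = 594 + (2 - ⅓*(-3375)) = 594 + (2 + 1125) = 594 + 1127 = 1721)
L + (q + Q) = 1721 + (70 + 1989) = 1721 + 2059 = 3780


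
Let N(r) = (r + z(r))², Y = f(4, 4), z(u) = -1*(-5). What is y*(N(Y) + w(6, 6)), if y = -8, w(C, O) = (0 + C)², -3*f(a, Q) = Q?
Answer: -3560/9 ≈ -395.56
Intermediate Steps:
f(a, Q) = -Q/3
z(u) = 5
Y = -4/3 (Y = -⅓*4 = -4/3 ≈ -1.3333)
N(r) = (5 + r)² (N(r) = (r + 5)² = (5 + r)²)
w(C, O) = C²
y*(N(Y) + w(6, 6)) = -8*((5 - 4/3)² + 6²) = -8*((11/3)² + 36) = -8*(121/9 + 36) = -8*445/9 = -3560/9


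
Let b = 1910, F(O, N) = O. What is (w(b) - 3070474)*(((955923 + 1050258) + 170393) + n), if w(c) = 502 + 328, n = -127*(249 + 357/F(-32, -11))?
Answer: -52708681386881/8 ≈ -6.5886e+12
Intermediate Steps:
n = -966597/32 (n = -127*(249 + 357/(-32)) = -127*(249 + 357*(-1/32)) = -127*(249 - 357/32) = -127*7611/32 = -966597/32 ≈ -30206.)
w(c) = 830
(w(b) - 3070474)*(((955923 + 1050258) + 170393) + n) = (830 - 3070474)*(((955923 + 1050258) + 170393) - 966597/32) = -3069644*((2006181 + 170393) - 966597/32) = -3069644*(2176574 - 966597/32) = -3069644*68683771/32 = -52708681386881/8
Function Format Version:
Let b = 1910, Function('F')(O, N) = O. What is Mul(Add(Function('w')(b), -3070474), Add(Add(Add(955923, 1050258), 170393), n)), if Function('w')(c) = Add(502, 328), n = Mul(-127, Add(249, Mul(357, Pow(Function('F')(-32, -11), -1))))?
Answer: Rational(-52708681386881, 8) ≈ -6.5886e+12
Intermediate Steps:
n = Rational(-966597, 32) (n = Mul(-127, Add(249, Mul(357, Pow(-32, -1)))) = Mul(-127, Add(249, Mul(357, Rational(-1, 32)))) = Mul(-127, Add(249, Rational(-357, 32))) = Mul(-127, Rational(7611, 32)) = Rational(-966597, 32) ≈ -30206.)
Function('w')(c) = 830
Mul(Add(Function('w')(b), -3070474), Add(Add(Add(955923, 1050258), 170393), n)) = Mul(Add(830, -3070474), Add(Add(Add(955923, 1050258), 170393), Rational(-966597, 32))) = Mul(-3069644, Add(Add(2006181, 170393), Rational(-966597, 32))) = Mul(-3069644, Add(2176574, Rational(-966597, 32))) = Mul(-3069644, Rational(68683771, 32)) = Rational(-52708681386881, 8)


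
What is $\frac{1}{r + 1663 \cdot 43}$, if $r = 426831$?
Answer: $\frac{1}{498340} \approx 2.0067 \cdot 10^{-6}$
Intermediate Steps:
$\frac{1}{r + 1663 \cdot 43} = \frac{1}{426831 + 1663 \cdot 43} = \frac{1}{426831 + 71509} = \frac{1}{498340}$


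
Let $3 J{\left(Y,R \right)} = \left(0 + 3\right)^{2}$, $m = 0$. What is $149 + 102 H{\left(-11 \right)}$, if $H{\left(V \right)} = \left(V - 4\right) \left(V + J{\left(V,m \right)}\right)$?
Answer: $12389$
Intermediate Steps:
$J{\left(Y,R \right)} = 3$ ($J{\left(Y,R \right)} = \frac{\left(0 + 3\right)^{2}}{3} = \frac{3^{2}}{3} = \frac{1}{3} \cdot 9 = 3$)
$H{\left(V \right)} = \left(-4 + V\right) \left(3 + V\right)$ ($H{\left(V \right)} = \left(V - 4\right) \left(V + 3\right) = \left(-4 + V\right) \left(3 + V\right)$)
$149 + 102 H{\left(-11 \right)} = 149 + 102 \left(-12 + \left(-11\right)^{2} - -11\right) = 149 + 102 \left(-12 + 121 + 11\right) = 149 + 102 \cdot 120 = 149 + 12240 = 12389$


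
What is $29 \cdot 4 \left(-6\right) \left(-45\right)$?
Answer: $31320$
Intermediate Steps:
$29 \cdot 4 \left(-6\right) \left(-45\right) = 29 \left(-24\right) \left(-45\right) = \left(-696\right) \left(-45\right) = 31320$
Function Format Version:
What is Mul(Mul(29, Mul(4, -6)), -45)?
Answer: 31320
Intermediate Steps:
Mul(Mul(29, Mul(4, -6)), -45) = Mul(Mul(29, -24), -45) = Mul(-696, -45) = 31320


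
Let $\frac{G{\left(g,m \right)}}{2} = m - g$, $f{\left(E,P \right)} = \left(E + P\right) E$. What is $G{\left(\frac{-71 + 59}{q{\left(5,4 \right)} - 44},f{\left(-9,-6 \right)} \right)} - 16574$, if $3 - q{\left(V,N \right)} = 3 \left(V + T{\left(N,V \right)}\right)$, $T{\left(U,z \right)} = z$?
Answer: $- \frac{1157608}{71} \approx -16304.0$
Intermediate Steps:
$q{\left(V,N \right)} = 3 - 6 V$ ($q{\left(V,N \right)} = 3 - 3 \left(V + V\right) = 3 - 3 \cdot 2 V = 3 - 6 V$)
$f{\left(E,P \right)} = E \left(E + P\right)$
$G{\left(g,m \right)} = - 2 g + 2 m$ ($G{\left(g,m \right)} = 2 \left(m - g\right) = - 2 g + 2 m$)
$G{\left(\frac{-71 + 59}{q{\left(5,4 \right)} - 44},f{\left(-9,-6 \right)} \right)} - 16574 = \left(- 2 \frac{-71 + 59}{\left(3 - 30\right) - 44} + 2 \left(- 9 \left(-9 - 6\right)\right)\right) - 16574 = \left(- 2 \left(- \frac{12}{\left(3 - 30\right) - 44}\right) + 2 \left(\left(-9\right) \left(-15\right)\right)\right) - 16574 = \left(- 2 \left(- \frac{12}{-27 - 44}\right) + 2 \cdot 135\right) - 16574 = \left(- 2 \left(- \frac{12}{-71}\right) + 270\right) - 16574 = \left(- 2 \left(\left(-12\right) \left(- \frac{1}{71}\right)\right) + 270\right) - 16574 = \left(\left(-2\right) \frac{12}{71} + 270\right) - 16574 = \left(- \frac{24}{71} + 270\right) - 16574 = \frac{19146}{71} - 16574 = - \frac{1157608}{71}$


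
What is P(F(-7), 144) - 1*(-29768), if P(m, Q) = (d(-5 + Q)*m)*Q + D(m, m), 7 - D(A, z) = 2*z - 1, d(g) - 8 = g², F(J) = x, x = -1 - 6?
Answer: -19453842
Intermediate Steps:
x = -7
F(J) = -7
d(g) = 8 + g²
D(A, z) = 8 - 2*z (D(A, z) = 7 - (2*z - 1) = 7 - (-1 + 2*z) = 7 + (1 - 2*z) = 8 - 2*z)
P(m, Q) = 8 - 2*m + Q*m*(8 + (-5 + Q)²) (P(m, Q) = ((8 + (-5 + Q)²)*m)*Q + (8 - 2*m) = (m*(8 + (-5 + Q)²))*Q + (8 - 2*m) = Q*m*(8 + (-5 + Q)²) + (8 - 2*m) = 8 - 2*m + Q*m*(8 + (-5 + Q)²))
P(F(-7), 144) - 1*(-29768) = (8 - 2*(-7) + 144*(-7)*(8 + (-5 + 144)²)) - 1*(-29768) = (8 + 14 + 144*(-7)*(8 + 139²)) + 29768 = (8 + 14 + 144*(-7)*(8 + 19321)) + 29768 = (8 + 14 + 144*(-7)*19329) + 29768 = (8 + 14 - 19483632) + 29768 = -19483610 + 29768 = -19453842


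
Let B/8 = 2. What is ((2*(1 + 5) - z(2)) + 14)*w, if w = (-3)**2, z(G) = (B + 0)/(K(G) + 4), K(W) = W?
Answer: 210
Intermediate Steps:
B = 16 (B = 8*2 = 16)
z(G) = 16/(4 + G) (z(G) = (16 + 0)/(G + 4) = 16/(4 + G))
w = 9
((2*(1 + 5) - z(2)) + 14)*w = ((2*(1 + 5) - 16/(4 + 2)) + 14)*9 = ((2*6 - 16/6) + 14)*9 = ((12 - 16/6) + 14)*9 = ((12 - 1*8/3) + 14)*9 = ((12 - 8/3) + 14)*9 = (28/3 + 14)*9 = (70/3)*9 = 210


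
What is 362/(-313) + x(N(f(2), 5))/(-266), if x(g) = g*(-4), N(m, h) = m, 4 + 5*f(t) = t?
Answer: -241982/208145 ≈ -1.1626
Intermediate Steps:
f(t) = -⅘ + t/5
x(g) = -4*g
362/(-313) + x(N(f(2), 5))/(-266) = 362/(-313) - 4*(-⅘ + (⅕)*2)/(-266) = 362*(-1/313) - 4*(-⅘ + ⅖)*(-1/266) = -362/313 - 4*(-⅖)*(-1/266) = -362/313 + (8/5)*(-1/266) = -362/313 - 4/665 = -241982/208145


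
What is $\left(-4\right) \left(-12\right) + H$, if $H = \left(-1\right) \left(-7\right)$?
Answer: $55$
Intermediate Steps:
$H = 7$
$\left(-4\right) \left(-12\right) + H = \left(-4\right) \left(-12\right) + 7 = 48 + 7 = 55$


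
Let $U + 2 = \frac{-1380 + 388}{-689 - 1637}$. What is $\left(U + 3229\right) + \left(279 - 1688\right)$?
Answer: $\frac{2114830}{1163} \approx 1818.4$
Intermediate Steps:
$U = - \frac{1830}{1163}$ ($U = -2 + \frac{-1380 + 388}{-689 - 1637} = -2 - \frac{992}{-2326} = -2 - - \frac{496}{1163} = -2 + \frac{496}{1163} = - \frac{1830}{1163} \approx -1.5735$)
$\left(U + 3229\right) + \left(279 - 1688\right) = \left(- \frac{1830}{1163} + 3229\right) + \left(279 - 1688\right) = \frac{3753497}{1163} + \left(279 - 1688\right) = \frac{3753497}{1163} - 1409 = \frac{2114830}{1163}$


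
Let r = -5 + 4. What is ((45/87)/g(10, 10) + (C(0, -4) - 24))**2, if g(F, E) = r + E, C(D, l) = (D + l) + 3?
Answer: 4708900/7569 ≈ 622.13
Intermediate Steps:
r = -1
C(D, l) = 3 + D + l
g(F, E) = -1 + E
((45/87)/g(10, 10) + (C(0, -4) - 24))**2 = ((45/87)/(-1 + 10) + ((3 + 0 - 4) - 24))**2 = ((45*(1/87))/9 + (-1 - 24))**2 = ((15/29)*(1/9) - 25)**2 = (5/87 - 25)**2 = (-2170/87)**2 = 4708900/7569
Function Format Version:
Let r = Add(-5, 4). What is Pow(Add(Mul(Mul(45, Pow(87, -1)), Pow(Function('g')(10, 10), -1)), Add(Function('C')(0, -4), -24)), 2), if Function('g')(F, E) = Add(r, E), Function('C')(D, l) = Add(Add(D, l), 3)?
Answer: Rational(4708900, 7569) ≈ 622.13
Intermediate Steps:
r = -1
Function('C')(D, l) = Add(3, D, l)
Function('g')(F, E) = Add(-1, E)
Pow(Add(Mul(Mul(45, Pow(87, -1)), Pow(Function('g')(10, 10), -1)), Add(Function('C')(0, -4), -24)), 2) = Pow(Add(Mul(Mul(45, Pow(87, -1)), Pow(Add(-1, 10), -1)), Add(Add(3, 0, -4), -24)), 2) = Pow(Add(Mul(Mul(45, Rational(1, 87)), Pow(9, -1)), Add(-1, -24)), 2) = Pow(Add(Mul(Rational(15, 29), Rational(1, 9)), -25), 2) = Pow(Add(Rational(5, 87), -25), 2) = Pow(Rational(-2170, 87), 2) = Rational(4708900, 7569)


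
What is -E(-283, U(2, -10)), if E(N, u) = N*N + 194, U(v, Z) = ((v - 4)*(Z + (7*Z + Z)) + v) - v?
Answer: -80283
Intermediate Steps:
U(v, Z) = 9*Z*(-4 + v) (U(v, Z) = ((-4 + v)*(Z + 8*Z) + v) - v = ((-4 + v)*(9*Z) + v) - v = (9*Z*(-4 + v) + v) - v = (v + 9*Z*(-4 + v)) - v = 9*Z*(-4 + v))
E(N, u) = 194 + N² (E(N, u) = N² + 194 = 194 + N²)
-E(-283, U(2, -10)) = -(194 + (-283)²) = -(194 + 80089) = -1*80283 = -80283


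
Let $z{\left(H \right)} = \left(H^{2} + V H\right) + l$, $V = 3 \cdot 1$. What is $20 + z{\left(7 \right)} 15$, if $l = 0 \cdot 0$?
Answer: $1070$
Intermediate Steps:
$l = 0$
$V = 3$
$z{\left(H \right)} = H^{2} + 3 H$ ($z{\left(H \right)} = \left(H^{2} + 3 H\right) + 0 = H^{2} + 3 H$)
$20 + z{\left(7 \right)} 15 = 20 + 7 \left(3 + 7\right) 15 = 20 + 7 \cdot 10 \cdot 15 = 20 + 70 \cdot 15 = 20 + 1050 = 1070$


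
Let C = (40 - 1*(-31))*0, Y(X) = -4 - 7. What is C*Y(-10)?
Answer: 0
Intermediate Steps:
Y(X) = -11
C = 0 (C = (40 + 31)*0 = 71*0 = 0)
C*Y(-10) = 0*(-11) = 0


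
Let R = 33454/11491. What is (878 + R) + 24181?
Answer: 287986423/11491 ≈ 25062.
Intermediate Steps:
R = 33454/11491 (R = 33454*(1/11491) = 33454/11491 ≈ 2.9113)
(878 + R) + 24181 = (878 + 33454/11491) + 24181 = 10122552/11491 + 24181 = 287986423/11491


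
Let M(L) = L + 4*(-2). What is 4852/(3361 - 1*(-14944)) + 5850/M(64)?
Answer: 1095469/10460 ≈ 104.73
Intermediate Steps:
M(L) = -8 + L (M(L) = L - 8 = -8 + L)
4852/(3361 - 1*(-14944)) + 5850/M(64) = 4852/(3361 - 1*(-14944)) + 5850/(-8 + 64) = 4852/(3361 + 14944) + 5850/56 = 4852/18305 + 5850*(1/56) = 4852*(1/18305) + 2925/28 = 4852/18305 + 2925/28 = 1095469/10460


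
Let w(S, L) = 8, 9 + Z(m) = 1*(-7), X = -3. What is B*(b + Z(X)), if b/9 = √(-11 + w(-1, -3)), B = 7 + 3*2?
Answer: -208 + 117*I*√3 ≈ -208.0 + 202.65*I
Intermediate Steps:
Z(m) = -16 (Z(m) = -9 + 1*(-7) = -9 - 7 = -16)
B = 13 (B = 7 + 6 = 13)
b = 9*I*√3 (b = 9*√(-11 + 8) = 9*√(-3) = 9*(I*√3) = 9*I*√3 ≈ 15.588*I)
B*(b + Z(X)) = 13*(9*I*√3 - 16) = 13*(-16 + 9*I*√3) = -208 + 117*I*√3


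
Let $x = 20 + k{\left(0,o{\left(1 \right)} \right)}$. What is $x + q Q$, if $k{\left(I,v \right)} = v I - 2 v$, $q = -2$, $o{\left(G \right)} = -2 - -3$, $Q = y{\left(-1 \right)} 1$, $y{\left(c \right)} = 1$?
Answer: $16$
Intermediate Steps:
$Q = 1$ ($Q = 1 \cdot 1 = 1$)
$o{\left(G \right)} = 1$ ($o{\left(G \right)} = -2 + 3 = 1$)
$k{\left(I,v \right)} = - 2 v + I v$ ($k{\left(I,v \right)} = I v - 2 v = - 2 v + I v$)
$x = 18$ ($x = 20 + 1 \left(-2 + 0\right) = 20 + 1 \left(-2\right) = 20 - 2 = 18$)
$x + q Q = 18 - 2 = 16$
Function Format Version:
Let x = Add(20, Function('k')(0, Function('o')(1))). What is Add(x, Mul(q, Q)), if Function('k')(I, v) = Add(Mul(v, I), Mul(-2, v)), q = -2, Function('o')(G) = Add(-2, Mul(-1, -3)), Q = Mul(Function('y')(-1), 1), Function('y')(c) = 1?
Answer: 16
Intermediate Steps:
Q = 1 (Q = Mul(1, 1) = 1)
Function('o')(G) = 1 (Function('o')(G) = Add(-2, 3) = 1)
Function('k')(I, v) = Add(Mul(-2, v), Mul(I, v)) (Function('k')(I, v) = Add(Mul(I, v), Mul(-2, v)) = Add(Mul(-2, v), Mul(I, v)))
x = 18 (x = Add(20, Mul(1, Add(-2, 0))) = Add(20, Mul(1, -2)) = Add(20, -2) = 18)
Add(x, Mul(q, Q)) = Add(18, Mul(-2, 1)) = Add(18, -2) = 16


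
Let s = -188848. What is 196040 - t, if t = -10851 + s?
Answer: 395739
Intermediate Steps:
t = -199699 (t = -10851 - 188848 = -199699)
196040 - t = 196040 - 1*(-199699) = 196040 + 199699 = 395739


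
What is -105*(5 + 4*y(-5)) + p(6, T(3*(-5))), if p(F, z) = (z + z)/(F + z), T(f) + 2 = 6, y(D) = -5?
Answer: 7879/5 ≈ 1575.8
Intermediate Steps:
T(f) = 4 (T(f) = -2 + 6 = 4)
p(F, z) = 2*z/(F + z) (p(F, z) = (2*z)/(F + z) = 2*z/(F + z))
-105*(5 + 4*y(-5)) + p(6, T(3*(-5))) = -105*(5 + 4*(-5)) + 2*4/(6 + 4) = -105*(5 - 20) + 2*4/10 = -105*(-15) + 2*4*(⅒) = 1575 + ⅘ = 7879/5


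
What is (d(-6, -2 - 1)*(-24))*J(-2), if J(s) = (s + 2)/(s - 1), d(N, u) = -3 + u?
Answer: 0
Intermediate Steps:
J(s) = (2 + s)/(-1 + s)
(d(-6, -2 - 1)*(-24))*J(-2) = ((-3 + (-2 - 1))*(-24))*((2 - 2)/(-1 - 2)) = ((-3 - 3)*(-24))*(0/(-3)) = (-6*(-24))*(-⅓*0) = 144*0 = 0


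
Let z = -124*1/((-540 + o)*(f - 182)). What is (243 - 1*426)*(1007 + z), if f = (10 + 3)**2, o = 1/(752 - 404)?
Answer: -450180819291/2442947 ≈ -1.8428e+5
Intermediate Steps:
o = 1/348 ≈ 0.0028736
f = 169 (f = 13**2 = 169)
z = -43152/2442947 (z = -124*1/((-540 + 1/348)*(169 - 182)) = -124/((-187919/348*(-13))) = -124/2442947/348 = -124*348/2442947 = -43152/2442947 ≈ -0.017664)
(243 - 1*426)*(1007 + z) = (243 - 1*426)*(1007 - 43152/2442947) = (243 - 426)*(2460004477/2442947) = -183*2460004477/2442947 = -450180819291/2442947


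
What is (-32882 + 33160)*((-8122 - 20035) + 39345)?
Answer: 3110264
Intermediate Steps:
(-32882 + 33160)*((-8122 - 20035) + 39345) = 278*(-28157 + 39345) = 278*11188 = 3110264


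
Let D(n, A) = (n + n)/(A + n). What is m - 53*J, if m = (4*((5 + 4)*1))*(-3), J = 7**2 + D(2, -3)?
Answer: -2493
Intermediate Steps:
D(n, A) = 2*n/(A + n) (D(n, A) = (2*n)/(A + n) = 2*n/(A + n))
J = 45 (J = 7**2 + 2*2/(-3 + 2) = 49 + 2*2/(-1) = 49 + 2*2*(-1) = 49 - 4 = 45)
m = -108 (m = (4*(9*1))*(-3) = (4*9)*(-3) = 36*(-3) = -108)
m - 53*J = -108 - 53*45 = -108 - 2385 = -2493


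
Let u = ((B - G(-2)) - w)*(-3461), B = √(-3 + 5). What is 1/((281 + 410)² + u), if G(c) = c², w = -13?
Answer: 223166/99594148591 + 3461*√2/199188297182 ≈ 2.2653e-6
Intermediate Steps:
B = √2 ≈ 1.4142
u = -31149 - 3461*√2 (u = ((√2 - 1*(-2)²) - 1*(-13))*(-3461) = ((√2 - 1*4) + 13)*(-3461) = ((√2 - 4) + 13)*(-3461) = ((-4 + √2) + 13)*(-3461) = (9 + √2)*(-3461) = -31149 - 3461*√2 ≈ -36044.)
1/((281 + 410)² + u) = 1/((281 + 410)² + (-31149 - 3461*√2)) = 1/(691² + (-31149 - 3461*√2)) = 1/(477481 + (-31149 - 3461*√2)) = 1/(446332 - 3461*√2)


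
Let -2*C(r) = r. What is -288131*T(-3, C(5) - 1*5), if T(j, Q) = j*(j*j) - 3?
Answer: 8643930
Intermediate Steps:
C(r) = -r/2
T(j, Q) = -3 + j³ (T(j, Q) = j*j² - 3 = j³ - 3 = -3 + j³)
-288131*T(-3, C(5) - 1*5) = -288131*(-3 + (-3)³) = -288131*(-3 - 27) = -288131*(-30) = 8643930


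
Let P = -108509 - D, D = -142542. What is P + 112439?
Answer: 146472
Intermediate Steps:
P = 34033 (P = -108509 - 1*(-142542) = -108509 + 142542 = 34033)
P + 112439 = 34033 + 112439 = 146472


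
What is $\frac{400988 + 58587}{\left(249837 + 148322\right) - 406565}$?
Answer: $- \frac{459575}{8406} \approx -54.672$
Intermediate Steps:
$\frac{400988 + 58587}{\left(249837 + 148322\right) - 406565} = \frac{459575}{398159 - 406565} = \frac{459575}{-8406} = 459575 \left(- \frac{1}{8406}\right) = - \frac{459575}{8406}$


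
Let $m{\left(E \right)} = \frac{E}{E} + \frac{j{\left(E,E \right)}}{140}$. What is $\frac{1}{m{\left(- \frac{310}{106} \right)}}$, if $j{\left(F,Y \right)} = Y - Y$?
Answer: $1$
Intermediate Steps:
$j{\left(F,Y \right)} = 0$
$m{\left(E \right)} = 1$ ($m{\left(E \right)} = \frac{E}{E} + \frac{0}{140} = 1 + 0 \cdot \frac{1}{140} = 1 + 0 = 1$)
$\frac{1}{m{\left(- \frac{310}{106} \right)}} = 1^{-1} = 1$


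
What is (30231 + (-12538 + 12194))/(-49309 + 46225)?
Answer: -29887/3084 ≈ -9.6910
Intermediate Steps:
(30231 + (-12538 + 12194))/(-49309 + 46225) = (30231 - 344)/(-3084) = 29887*(-1/3084) = -29887/3084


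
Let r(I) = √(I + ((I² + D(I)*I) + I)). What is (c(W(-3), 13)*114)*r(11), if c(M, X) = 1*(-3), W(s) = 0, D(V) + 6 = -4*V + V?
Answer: -342*I*√286 ≈ -5783.7*I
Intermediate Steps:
D(V) = -6 - 3*V (D(V) = -6 + (-4*V + V) = -6 - 3*V)
r(I) = √(I² + 2*I + I*(-6 - 3*I)) (r(I) = √(I + ((I² + (-6 - 3*I)*I) + I)) = √(I + ((I² + I*(-6 - 3*I)) + I)) = √(I + (I + I² + I*(-6 - 3*I))) = √(I² + 2*I + I*(-6 - 3*I)))
c(M, X) = -3
(c(W(-3), 13)*114)*r(11) = (-3*114)*(√2*√(11*(-2 - 1*11))) = -342*√2*√(11*(-2 - 11)) = -342*√2*√(11*(-13)) = -342*√2*√(-143) = -342*√2*I*√143 = -342*I*√286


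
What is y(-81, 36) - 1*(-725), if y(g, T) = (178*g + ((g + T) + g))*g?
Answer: 1178789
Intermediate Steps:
y(g, T) = g*(T + 180*g) (y(g, T) = (178*g + ((T + g) + g))*g = (178*g + (T + 2*g))*g = (T + 180*g)*g = g*(T + 180*g))
y(-81, 36) - 1*(-725) = -81*(36 + 180*(-81)) - 1*(-725) = -81*(36 - 14580) + 725 = -81*(-14544) + 725 = 1178064 + 725 = 1178789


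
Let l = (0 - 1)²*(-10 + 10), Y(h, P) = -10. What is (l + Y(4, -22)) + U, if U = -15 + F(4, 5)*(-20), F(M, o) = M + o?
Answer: -205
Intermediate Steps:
U = -195 (U = -15 + (4 + 5)*(-20) = -15 + 9*(-20) = -15 - 180 = -195)
l = 0 (l = (-1)²*0 = 1*0 = 0)
(l + Y(4, -22)) + U = (0 - 10) - 195 = -10 - 195 = -205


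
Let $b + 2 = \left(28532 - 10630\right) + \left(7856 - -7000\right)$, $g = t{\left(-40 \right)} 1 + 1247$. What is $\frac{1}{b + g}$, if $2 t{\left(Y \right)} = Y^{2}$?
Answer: $\frac{1}{34803} \approx 2.8733 \cdot 10^{-5}$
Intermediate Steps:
$t{\left(Y \right)} = \frac{Y^{2}}{2}$
$g = 2047$ ($g = \frac{\left(-40\right)^{2}}{2} \cdot 1 + 1247 = \frac{1}{2} \cdot 1600 \cdot 1 + 1247 = 800 \cdot 1 + 1247 = 800 + 1247 = 2047$)
$b = 32756$ ($b = -2 + \left(\left(28532 - 10630\right) + \left(7856 - -7000\right)\right) = -2 + \left(17902 + \left(7856 + 7000\right)\right) = -2 + \left(17902 + 14856\right) = -2 + 32758 = 32756$)
$\frac{1}{b + g} = \frac{1}{32756 + 2047} = \frac{1}{34803}$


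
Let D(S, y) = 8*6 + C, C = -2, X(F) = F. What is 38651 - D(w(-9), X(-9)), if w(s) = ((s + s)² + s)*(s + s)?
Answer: 38605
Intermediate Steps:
w(s) = 2*s*(s + 4*s²) (w(s) = ((2*s)² + s)*(2*s) = (4*s² + s)*(2*s) = (s + 4*s²)*(2*s) = 2*s*(s + 4*s²))
D(S, y) = 46 (D(S, y) = 8*6 - 2 = 48 - 2 = 46)
38651 - D(w(-9), X(-9)) = 38651 - 1*46 = 38651 - 46 = 38605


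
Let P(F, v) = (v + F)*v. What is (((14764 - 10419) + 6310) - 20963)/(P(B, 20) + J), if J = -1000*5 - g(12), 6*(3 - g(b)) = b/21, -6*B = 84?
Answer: 216468/102541 ≈ 2.1110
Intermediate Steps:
B = -14 (B = -⅙*84 = -14)
g(b) = 3 - b/126 (g(b) = 3 - b/(6*21) = 3 - b/126)
P(F, v) = v*(F + v) (P(F, v) = (F + v)*v = v*(F + v))
J = -105061/21 (J = -1000*5 - (3 - 1/126*12) = -5000 - (3 - 2/21) = -5000 - 1*61/21 = -5000 - 61/21 = -105061/21 ≈ -5002.9)
(((14764 - 10419) + 6310) - 20963)/(P(B, 20) + J) = (((14764 - 10419) + 6310) - 20963)/(20*(-14 + 20) - 105061/21) = ((4345 + 6310) - 20963)/(20*6 - 105061/21) = (10655 - 20963)/(120 - 105061/21) = -10308/(-102541/21) = -10308*(-21/102541) = 216468/102541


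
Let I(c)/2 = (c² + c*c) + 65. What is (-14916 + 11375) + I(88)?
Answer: 27565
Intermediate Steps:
I(c) = 130 + 4*c² (I(c) = 2*((c² + c*c) + 65) = 2*((c² + c²) + 65) = 2*(2*c² + 65) = 2*(65 + 2*c²) = 130 + 4*c²)
(-14916 + 11375) + I(88) = (-14916 + 11375) + (130 + 4*88²) = -3541 + (130 + 4*7744) = -3541 + (130 + 30976) = -3541 + 31106 = 27565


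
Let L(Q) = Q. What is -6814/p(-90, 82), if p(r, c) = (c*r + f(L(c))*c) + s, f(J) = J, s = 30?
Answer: 3407/313 ≈ 10.885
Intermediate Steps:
p(r, c) = 30 + c² + c*r (p(r, c) = (c*r + c*c) + 30 = (c*r + c²) + 30 = (c² + c*r) + 30 = 30 + c² + c*r)
-6814/p(-90, 82) = -6814/(30 + 82² + 82*(-90)) = -6814/(30 + 6724 - 7380) = -6814/(-626) = -6814*(-1/626) = 3407/313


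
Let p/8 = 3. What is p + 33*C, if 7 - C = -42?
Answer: 1641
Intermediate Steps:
p = 24 (p = 8*3 = 24)
C = 49 (C = 7 - 1*(-42) = 7 + 42 = 49)
p + 33*C = 24 + 33*49 = 24 + 1617 = 1641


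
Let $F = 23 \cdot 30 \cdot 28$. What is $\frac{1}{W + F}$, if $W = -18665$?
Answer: $\frac{1}{655} \approx 0.0015267$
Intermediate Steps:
$F = 19320$ ($F = 690 \cdot 28 = 19320$)
$\frac{1}{W + F} = \frac{1}{-18665 + 19320} = \frac{1}{655}$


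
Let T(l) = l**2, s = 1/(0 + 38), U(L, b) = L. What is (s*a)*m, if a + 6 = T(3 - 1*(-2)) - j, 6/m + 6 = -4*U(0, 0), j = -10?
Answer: -29/38 ≈ -0.76316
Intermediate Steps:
m = -1 (m = 6/(-6 - 4*0) = 6/(-6 + 0) = 6/(-6) = 6*(-1/6) = -1)
s = 1/38 ≈ 0.026316
a = 29 (a = -6 + ((3 - 1*(-2))**2 - 1*(-10)) = -6 + ((3 + 2)**2 + 10) = -6 + (5**2 + 10) = -6 + (25 + 10) = -6 + 35 = 29)
(s*a)*m = ((1/38)*29)*(-1) = (29/38)*(-1) = -29/38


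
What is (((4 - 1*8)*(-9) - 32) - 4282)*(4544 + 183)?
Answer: -20222106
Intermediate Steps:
(((4 - 1*8)*(-9) - 32) - 4282)*(4544 + 183) = (((4 - 8)*(-9) - 32) - 4282)*4727 = ((-4*(-9) - 32) - 4282)*4727 = ((36 - 32) - 4282)*4727 = (4 - 4282)*4727 = -4278*4727 = -20222106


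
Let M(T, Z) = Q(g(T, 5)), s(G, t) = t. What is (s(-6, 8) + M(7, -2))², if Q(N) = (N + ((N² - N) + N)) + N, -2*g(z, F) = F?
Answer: 1369/16 ≈ 85.563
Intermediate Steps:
g(z, F) = -F/2
Q(N) = N² + 2*N (Q(N) = (N + N²) + N = N² + 2*N)
M(T, Z) = 5/4 (M(T, Z) = (-½*5)*(2 - ½*5) = -5*(2 - 5/2)/2 = -5/2*(-½) = 5/4)
(s(-6, 8) + M(7, -2))² = (8 + 5/4)² = (37/4)² = 1369/16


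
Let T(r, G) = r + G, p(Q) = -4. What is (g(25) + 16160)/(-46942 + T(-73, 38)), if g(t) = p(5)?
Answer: -2308/6711 ≈ -0.34391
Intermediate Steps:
g(t) = -4
T(r, G) = G + r
(g(25) + 16160)/(-46942 + T(-73, 38)) = (-4 + 16160)/(-46942 + (38 - 73)) = 16156/(-46942 - 35) = 16156/(-46977) = 16156*(-1/46977) = -2308/6711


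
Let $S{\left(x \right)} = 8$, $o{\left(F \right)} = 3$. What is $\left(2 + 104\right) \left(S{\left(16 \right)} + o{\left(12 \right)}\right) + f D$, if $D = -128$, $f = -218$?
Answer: $29070$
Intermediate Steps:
$\left(2 + 104\right) \left(S{\left(16 \right)} + o{\left(12 \right)}\right) + f D = \left(2 + 104\right) \left(8 + 3\right) - -27904 = 106 \cdot 11 + 27904 = 1166 + 27904 = 29070$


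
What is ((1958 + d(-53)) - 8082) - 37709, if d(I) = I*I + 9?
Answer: -41015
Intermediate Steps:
d(I) = 9 + I**2 (d(I) = I**2 + 9 = 9 + I**2)
((1958 + d(-53)) - 8082) - 37709 = ((1958 + (9 + (-53)**2)) - 8082) - 37709 = ((1958 + (9 + 2809)) - 8082) - 37709 = ((1958 + 2818) - 8082) - 37709 = (4776 - 8082) - 37709 = -3306 - 37709 = -41015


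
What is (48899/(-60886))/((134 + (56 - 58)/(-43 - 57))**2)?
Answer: -61123750/1366994236643 ≈ -4.4714e-5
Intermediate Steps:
(48899/(-60886))/((134 + (56 - 58)/(-43 - 57))**2) = (48899*(-1/60886))/((134 - 2/(-100))**2) = -48899/(60886*(134 - 2*(-1/100))**2) = -48899/(60886*(134 + 1/50)**2) = -48899/(60886*((6701/50)**2)) = -48899/(60886*44903401/2500) = -48899/60886*2500/44903401 = -61123750/1366994236643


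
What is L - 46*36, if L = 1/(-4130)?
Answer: -6839281/4130 ≈ -1656.0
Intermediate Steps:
L = -1/4130 ≈ -0.00024213
L - 46*36 = -1/4130 - 46*36 = -1/4130 - 1656 = -6839281/4130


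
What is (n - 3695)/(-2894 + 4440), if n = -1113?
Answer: -2404/773 ≈ -3.1100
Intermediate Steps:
(n - 3695)/(-2894 + 4440) = (-1113 - 3695)/(-2894 + 4440) = -4808/1546 = -4808*1/1546 = -2404/773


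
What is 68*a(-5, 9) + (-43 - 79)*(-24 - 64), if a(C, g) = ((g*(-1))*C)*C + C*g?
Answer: -7624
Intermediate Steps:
a(C, g) = C*g - g*C² (a(C, g) = ((-g)*C)*C + C*g = (-C*g)*C + C*g = -g*C² + C*g = C*g - g*C²)
68*a(-5, 9) + (-43 - 79)*(-24 - 64) = 68*(-5*9*(1 - 1*(-5))) + (-43 - 79)*(-24 - 64) = 68*(-5*9*(1 + 5)) - 122*(-88) = 68*(-5*9*6) + 10736 = 68*(-270) + 10736 = -18360 + 10736 = -7624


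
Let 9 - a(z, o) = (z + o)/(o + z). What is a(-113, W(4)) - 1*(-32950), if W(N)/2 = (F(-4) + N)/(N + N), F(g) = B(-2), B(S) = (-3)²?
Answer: 32958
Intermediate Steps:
B(S) = 9
F(g) = 9
W(N) = (9 + N)/N (W(N) = 2*((9 + N)/(N + N)) = 2*((9 + N)/((2*N))) = 2*((9 + N)*(1/(2*N))) = 2*((9 + N)/(2*N)) = (9 + N)/N)
a(z, o) = 8 (a(z, o) = 9 - (z + o)/(o + z) = 9 - (o + z)/(o + z) = 9 - 1*1 = 9 - 1 = 8)
a(-113, W(4)) - 1*(-32950) = 8 - 1*(-32950) = 8 + 32950 = 32958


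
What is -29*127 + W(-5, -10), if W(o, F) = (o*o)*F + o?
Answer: -3938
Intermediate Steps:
W(o, F) = o + F*o² (W(o, F) = o²*F + o = F*o² + o = o + F*o²)
-29*127 + W(-5, -10) = -29*127 - 5*(1 - 10*(-5)) = -3683 - 5*(1 + 50) = -3683 - 5*51 = -3683 - 255 = -3938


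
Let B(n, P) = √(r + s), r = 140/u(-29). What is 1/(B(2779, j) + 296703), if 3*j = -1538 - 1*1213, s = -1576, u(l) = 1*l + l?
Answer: 956043/283660831315 - I*√147494/850982493945 ≈ 3.3704e-6 - 4.513e-10*I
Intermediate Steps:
u(l) = 2*l (u(l) = l + l = 2*l)
r = -70/29 (r = 140/((2*(-29))) = 140/(-58) = 140*(-1/58) = -70/29 ≈ -2.4138)
j = -917 (j = (-1538 - 1*1213)/3 = (-1538 - 1213)/3 = (⅓)*(-2751) = -917)
B(n, P) = 3*I*√147494/29 (B(n, P) = √(-70/29 - 1576) = √(-45774/29) = 3*I*√147494/29)
1/(B(2779, j) + 296703) = 1/(3*I*√147494/29 + 296703) = 1/(296703 + 3*I*√147494/29)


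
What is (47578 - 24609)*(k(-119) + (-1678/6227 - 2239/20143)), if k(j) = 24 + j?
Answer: -274792755329938/125430461 ≈ -2.1908e+6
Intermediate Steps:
(47578 - 24609)*(k(-119) + (-1678/6227 - 2239/20143)) = (47578 - 24609)*((24 - 119) + (-1678/6227 - 2239/20143)) = 22969*(-95 + (-1678*1/6227 - 2239*1/20143)) = 22969*(-95 + (-1678/6227 - 2239/20143)) = 22969*(-95 - 47742207/125430461) = 22969*(-11963636002/125430461) = -274792755329938/125430461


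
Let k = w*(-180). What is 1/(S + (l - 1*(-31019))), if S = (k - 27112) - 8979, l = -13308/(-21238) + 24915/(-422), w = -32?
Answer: 4481218/2821313587 ≈ 0.0015883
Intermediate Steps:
k = 5760 (k = -32*(-180) = 5760)
l = -261764397/4481218 (l = -13308*(-1/21238) + 24915*(-1/422) = 6654/10619 - 24915/422 = -261764397/4481218 ≈ -58.414)
S = -30331 (S = (5760 - 27112) - 8979 = -21352 - 8979 = -30331)
1/(S + (l - 1*(-31019))) = 1/(-30331 + (-261764397/4481218 - 1*(-31019))) = 1/(-30331 + (-261764397/4481218 + 31019)) = 1/(-30331 + 138741136745/4481218) = 1/(2821313587/4481218) = 4481218/2821313587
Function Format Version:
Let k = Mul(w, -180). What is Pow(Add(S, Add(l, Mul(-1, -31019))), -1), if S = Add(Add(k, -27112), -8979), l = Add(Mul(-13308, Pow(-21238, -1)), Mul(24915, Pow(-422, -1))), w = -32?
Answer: Rational(4481218, 2821313587) ≈ 0.0015883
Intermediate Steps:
k = 5760 (k = Mul(-32, -180) = 5760)
l = Rational(-261764397, 4481218) (l = Add(Mul(-13308, Rational(-1, 21238)), Mul(24915, Rational(-1, 422))) = Add(Rational(6654, 10619), Rational(-24915, 422)) = Rational(-261764397, 4481218) ≈ -58.414)
S = -30331 (S = Add(Add(5760, -27112), -8979) = Add(-21352, -8979) = -30331)
Pow(Add(S, Add(l, Mul(-1, -31019))), -1) = Pow(Add(-30331, Add(Rational(-261764397, 4481218), Mul(-1, -31019))), -1) = Pow(Add(-30331, Add(Rational(-261764397, 4481218), 31019)), -1) = Pow(Add(-30331, Rational(138741136745, 4481218)), -1) = Pow(Rational(2821313587, 4481218), -1) = Rational(4481218, 2821313587)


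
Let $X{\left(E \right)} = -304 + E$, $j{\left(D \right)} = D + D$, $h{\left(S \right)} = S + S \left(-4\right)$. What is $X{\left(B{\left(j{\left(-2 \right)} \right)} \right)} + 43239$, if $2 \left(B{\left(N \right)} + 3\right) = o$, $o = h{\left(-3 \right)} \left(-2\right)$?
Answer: $42923$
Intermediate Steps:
$h{\left(S \right)} = - 3 S$ ($h{\left(S \right)} = S - 4 S = - 3 S$)
$j{\left(D \right)} = 2 D$
$o = -18$ ($o = \left(-3\right) \left(-3\right) \left(-2\right) = 9 \left(-2\right) = -18$)
$B{\left(N \right)} = -12$ ($B{\left(N \right)} = -3 + \frac{1}{2} \left(-18\right) = -3 - 9 = -12$)
$X{\left(B{\left(j{\left(-2 \right)} \right)} \right)} + 43239 = \left(-304 - 12\right) + 43239 = -316 + 43239 = 42923$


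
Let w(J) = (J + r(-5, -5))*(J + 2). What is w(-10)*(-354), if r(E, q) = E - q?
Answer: -28320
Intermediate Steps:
w(J) = J*(2 + J) (w(J) = (J + (-5 - 1*(-5)))*(J + 2) = (J + (-5 + 5))*(2 + J) = (J + 0)*(2 + J) = J*(2 + J))
w(-10)*(-354) = -10*(2 - 10)*(-354) = -10*(-8)*(-354) = 80*(-354) = -28320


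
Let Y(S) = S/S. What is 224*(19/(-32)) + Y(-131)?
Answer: -132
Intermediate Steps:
Y(S) = 1
224*(19/(-32)) + Y(-131) = 224*(19/(-32)) + 1 = 224*(19*(-1/32)) + 1 = 224*(-19/32) + 1 = -133 + 1 = -132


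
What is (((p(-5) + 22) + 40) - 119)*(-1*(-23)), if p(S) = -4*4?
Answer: -1679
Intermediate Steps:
p(S) = -16
(((p(-5) + 22) + 40) - 119)*(-1*(-23)) = (((-16 + 22) + 40) - 119)*(-1*(-23)) = ((6 + 40) - 119)*23 = (46 - 119)*23 = -73*23 = -1679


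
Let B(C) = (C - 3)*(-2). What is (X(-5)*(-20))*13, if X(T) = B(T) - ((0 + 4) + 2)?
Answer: -2600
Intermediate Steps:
B(C) = 6 - 2*C (B(C) = (-3 + C)*(-2) = 6 - 2*C)
X(T) = -2*T (X(T) = (6 - 2*T) - ((0 + 4) + 2) = (6 - 2*T) - (4 + 2) = (6 - 2*T) - 1*6 = (6 - 2*T) - 6 = -2*T)
(X(-5)*(-20))*13 = (-2*(-5)*(-20))*13 = (10*(-20))*13 = -200*13 = -2600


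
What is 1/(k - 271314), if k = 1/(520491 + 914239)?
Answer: -1434730/389262335219 ≈ -3.6858e-6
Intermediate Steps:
k = 1/1434730 ≈ 6.9699e-7
1/(k - 271314) = 1/(1/1434730 - 271314) = 1/(-389262335219/1434730) = -1434730/389262335219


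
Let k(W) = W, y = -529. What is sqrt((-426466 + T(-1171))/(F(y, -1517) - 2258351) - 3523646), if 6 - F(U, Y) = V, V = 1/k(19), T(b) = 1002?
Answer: 4*I*sqrt(25341953013227398110)/10727139 ≈ 1877.1*I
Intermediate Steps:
V = 1/19 ≈ 0.052632
F(U, Y) = 113/19 (F(U, Y) = 6 - 1*1/19 = 6 - 1/19 = 113/19)
sqrt((-426466 + T(-1171))/(F(y, -1517) - 2258351) - 3523646) = sqrt((-426466 + 1002)/(113/19 - 2258351) - 3523646) = sqrt(-425464/(-42908556/19) - 3523646) = sqrt(-425464*(-19/42908556) - 3523646) = sqrt(2020954/10727139 - 3523646) = sqrt(-37798638407840/10727139) = 4*I*sqrt(25341953013227398110)/10727139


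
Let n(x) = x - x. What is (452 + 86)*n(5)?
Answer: 0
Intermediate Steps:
n(x) = 0
(452 + 86)*n(5) = (452 + 86)*0 = 538*0 = 0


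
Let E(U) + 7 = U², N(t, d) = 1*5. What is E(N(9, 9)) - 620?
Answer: -602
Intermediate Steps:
N(t, d) = 5
E(U) = -7 + U²
E(N(9, 9)) - 620 = (-7 + 5²) - 620 = (-7 + 25) - 620 = 18 - 620 = -602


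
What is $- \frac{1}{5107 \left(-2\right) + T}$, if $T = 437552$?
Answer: $- \frac{1}{427338} \approx -2.3401 \cdot 10^{-6}$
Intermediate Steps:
$- \frac{1}{5107 \left(-2\right) + T} = - \frac{1}{5107 \left(-2\right) + 437552} = - \frac{1}{-10214 + 437552} = - \frac{1}{427338}$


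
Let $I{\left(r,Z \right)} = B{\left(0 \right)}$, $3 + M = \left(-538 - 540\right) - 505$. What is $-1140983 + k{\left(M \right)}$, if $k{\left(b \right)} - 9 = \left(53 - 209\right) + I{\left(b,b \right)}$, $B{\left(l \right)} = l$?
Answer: $-1141130$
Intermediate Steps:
$M = -1586$ ($M = -3 - 1583 = -1586$)
$I{\left(r,Z \right)} = 0$
$k{\left(b \right)} = -147$ ($k{\left(b \right)} = 9 + \left(\left(53 - 209\right) + 0\right) = 9 + \left(-156 + 0\right) = 9 - 156 = -147$)
$-1140983 + k{\left(M \right)} = -1140983 - 147 = -1141130$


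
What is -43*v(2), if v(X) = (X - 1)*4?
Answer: -172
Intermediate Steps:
v(X) = -4 + 4*X (v(X) = (-1 + X)*4 = -4 + 4*X)
-43*v(2) = -43*(-4 + 4*2) = -43*(-4 + 8) = -43*4 = -172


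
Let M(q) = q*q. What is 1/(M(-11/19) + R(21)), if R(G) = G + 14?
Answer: 361/12756 ≈ 0.028300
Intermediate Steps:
M(q) = q²
R(G) = 14 + G
1/(M(-11/19) + R(21)) = 1/((-11/19)² + (14 + 21)) = 1/((-11*1/19)² + 35) = 1/((-11/19)² + 35) = 1/(121/361 + 35) = 1/(12756/361) = 361/12756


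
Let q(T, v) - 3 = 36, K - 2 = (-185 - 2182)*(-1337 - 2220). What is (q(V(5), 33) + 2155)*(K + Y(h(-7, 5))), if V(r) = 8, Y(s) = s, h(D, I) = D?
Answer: 18472194316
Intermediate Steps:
K = 8419421 (K = 2 + (-185 - 2182)*(-1337 - 2220) = 2 - 2367*(-3557) = 2 + 8419419 = 8419421)
q(T, v) = 39 (q(T, v) = 3 + 36 = 39)
(q(V(5), 33) + 2155)*(K + Y(h(-7, 5))) = (39 + 2155)*(8419421 - 7) = 2194*8419414 = 18472194316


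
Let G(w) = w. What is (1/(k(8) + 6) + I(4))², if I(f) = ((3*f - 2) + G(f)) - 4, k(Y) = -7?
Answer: 81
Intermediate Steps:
I(f) = -6 + 4*f (I(f) = ((3*f - 2) + f) - 4 = ((-2 + 3*f) + f) - 4 = (-2 + 4*f) - 4 = -6 + 4*f)
(1/(k(8) + 6) + I(4))² = (1/(-7 + 6) + (-6 + 4*4))² = (1/(-1) + (-6 + 16))² = (-1 + 10)² = 9² = 81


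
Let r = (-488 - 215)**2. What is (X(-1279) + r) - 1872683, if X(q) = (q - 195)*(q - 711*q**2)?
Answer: 1714384776546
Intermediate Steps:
X(q) = (-195 + q)*(q - 711*q**2)
r = 494209 (r = (-703)**2 = 494209)
(X(-1279) + r) - 1872683 = (-1279*(-195 - 711*(-1279)**2 + 138646*(-1279)) + 494209) - 1872683 = (-1279*(-195 - 711*1635841 - 177328234) + 494209) - 1872683 = (-1279*(-195 - 1163082951 - 177328234) + 494209) - 1872683 = (-1279*(-1340411380) + 494209) - 1872683 = (1714386155020 + 494209) - 1872683 = 1714386649229 - 1872683 = 1714384776546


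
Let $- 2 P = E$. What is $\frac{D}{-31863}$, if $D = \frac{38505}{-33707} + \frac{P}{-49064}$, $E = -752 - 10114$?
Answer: $\frac{53136909}{1351154802616} \approx 3.9327 \cdot 10^{-5}$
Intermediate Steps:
$E = -10866$
$P = 5433$ ($P = \left(- \frac{1}{2}\right) \left(-10866\right) = 5433$)
$D = - \frac{2072339451}{1653800248}$ ($D = \frac{38505}{-33707} + \frac{5433}{-49064} = 38505 \left(- \frac{1}{33707}\right) + 5433 \left(- \frac{1}{49064}\right) = - \frac{38505}{33707} - \frac{5433}{49064} = - \frac{2072339451}{1653800248} \approx -1.2531$)
$\frac{D}{-31863} = - \frac{2072339451}{1653800248 \left(-31863\right)} = \left(- \frac{2072339451}{1653800248}\right) \left(- \frac{1}{31863}\right) = \frac{53136909}{1351154802616}$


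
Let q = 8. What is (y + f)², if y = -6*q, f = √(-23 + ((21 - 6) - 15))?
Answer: (48 - I*√23)² ≈ 2281.0 - 460.4*I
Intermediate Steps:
f = I*√23 (f = √(-23 + (15 - 15)) = √(-23 + 0) = √(-23) = I*√23 ≈ 4.7958*I)
y = -48 (y = -6*8 = -48)
(y + f)² = (-48 + I*√23)²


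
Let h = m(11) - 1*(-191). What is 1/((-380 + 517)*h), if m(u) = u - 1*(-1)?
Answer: 1/27811 ≈ 3.5957e-5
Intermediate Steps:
m(u) = 1 + u (m(u) = u + 1 = 1 + u)
h = 203 (h = (1 + 11) - 1*(-191) = 12 + 191 = 203)
1/((-380 + 517)*h) = 1/((-380 + 517)*203) = (1/203)/137 = (1/137)*(1/203) = 1/27811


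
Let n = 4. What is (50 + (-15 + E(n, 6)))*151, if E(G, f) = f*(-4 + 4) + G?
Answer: 5889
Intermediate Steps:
E(G, f) = G (E(G, f) = f*0 + G = 0 + G = G)
(50 + (-15 + E(n, 6)))*151 = (50 + (-15 + 4))*151 = (50 - 11)*151 = 39*151 = 5889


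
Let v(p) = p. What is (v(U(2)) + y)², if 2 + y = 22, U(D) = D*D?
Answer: 576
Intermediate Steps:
U(D) = D²
y = 20 (y = -2 + 22 = 20)
(v(U(2)) + y)² = (2² + 20)² = (4 + 20)² = 24² = 576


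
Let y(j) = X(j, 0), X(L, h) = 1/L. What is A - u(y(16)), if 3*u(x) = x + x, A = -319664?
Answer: -7671937/24 ≈ -3.1966e+5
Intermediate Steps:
y(j) = 1/j
u(x) = 2*x/3 (u(x) = (x + x)/3 = (2*x)/3 = 2*x/3)
A - u(y(16)) = -319664 - 2/(3*16) = -319664 - 1*1/24 = -319664 - 1/24 = -7671937/24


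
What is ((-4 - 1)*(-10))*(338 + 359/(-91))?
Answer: 1519950/91 ≈ 16703.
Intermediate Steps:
((-4 - 1)*(-10))*(338 + 359/(-91)) = (-5*(-10))*(338 + 359*(-1/91)) = 50*(338 - 359/91) = 50*(30399/91) = 1519950/91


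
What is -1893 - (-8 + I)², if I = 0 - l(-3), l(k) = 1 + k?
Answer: -1929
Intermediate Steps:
I = 2 (I = 0 - (1 - 3) = 0 - 1*(-2) = 0 + 2 = 2)
-1893 - (-8 + I)² = -1893 - (-8 + 2)² = -1893 - 1*(-6)² = -1893 - 1*36 = -1893 - 36 = -1929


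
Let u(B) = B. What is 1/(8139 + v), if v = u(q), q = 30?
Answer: 1/8169 ≈ 0.00012241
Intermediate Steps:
v = 30
1/(8139 + v) = 1/(8139 + 30) = 1/8169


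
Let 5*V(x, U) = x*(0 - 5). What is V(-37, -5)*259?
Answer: 9583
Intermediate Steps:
V(x, U) = -x (V(x, U) = (x*(0 - 5))/5 = (x*(-5))/5 = (-5*x)/5 = -x)
V(-37, -5)*259 = -1*(-37)*259 = 37*259 = 9583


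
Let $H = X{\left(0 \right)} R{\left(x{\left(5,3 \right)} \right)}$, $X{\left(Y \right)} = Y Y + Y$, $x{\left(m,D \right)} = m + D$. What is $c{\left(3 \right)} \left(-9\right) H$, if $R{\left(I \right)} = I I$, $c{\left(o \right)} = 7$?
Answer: $0$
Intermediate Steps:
$x{\left(m,D \right)} = D + m$
$R{\left(I \right)} = I^{2}$
$X{\left(Y \right)} = Y + Y^{2}$ ($X{\left(Y \right)} = Y^{2} + Y = Y + Y^{2}$)
$H = 0$ ($H = 0 \left(1 + 0\right) \left(3 + 5\right)^{2} = 0 \cdot 1 \cdot 8^{2} = 0 \cdot 64 = 0$)
$c{\left(3 \right)} \left(-9\right) H = 7 \left(-9\right) 0 = \left(-63\right) 0 = 0$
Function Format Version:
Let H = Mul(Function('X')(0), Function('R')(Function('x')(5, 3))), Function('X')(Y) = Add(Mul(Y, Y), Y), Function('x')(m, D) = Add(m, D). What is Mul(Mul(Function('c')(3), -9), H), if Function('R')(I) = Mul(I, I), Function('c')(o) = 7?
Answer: 0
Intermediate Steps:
Function('x')(m, D) = Add(D, m)
Function('R')(I) = Pow(I, 2)
Function('X')(Y) = Add(Y, Pow(Y, 2)) (Function('X')(Y) = Add(Pow(Y, 2), Y) = Add(Y, Pow(Y, 2)))
H = 0 (H = Mul(Mul(0, Add(1, 0)), Pow(Add(3, 5), 2)) = Mul(Mul(0, 1), Pow(8, 2)) = Mul(0, 64) = 0)
Mul(Mul(Function('c')(3), -9), H) = Mul(Mul(7, -9), 0) = Mul(-63, 0) = 0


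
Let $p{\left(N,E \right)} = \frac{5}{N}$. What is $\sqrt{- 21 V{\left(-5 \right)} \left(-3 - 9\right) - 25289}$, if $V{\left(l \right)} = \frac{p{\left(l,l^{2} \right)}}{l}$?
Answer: $\frac{i \sqrt{630965}}{5} \approx 158.87 i$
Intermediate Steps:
$V{\left(l \right)} = \frac{5}{l^{2}}$ ($V{\left(l \right)} = \frac{5 \frac{1}{l}}{l} = \frac{5}{l^{2}}$)
$\sqrt{- 21 V{\left(-5 \right)} \left(-3 - 9\right) - 25289} = \sqrt{- 21 \cdot \frac{5}{25} \left(-3 - 9\right) - 25289} = \sqrt{- 21 \cdot 5 \cdot \frac{1}{25} \left(-3 - 9\right) - 25289} = \sqrt{\left(-21\right) \frac{1}{5} \left(-12\right) - 25289} = \sqrt{\left(- \frac{21}{5}\right) \left(-12\right) - 25289} = \sqrt{\frac{252}{5} - 25289} = \sqrt{- \frac{126193}{5}} = \frac{i \sqrt{630965}}{5}$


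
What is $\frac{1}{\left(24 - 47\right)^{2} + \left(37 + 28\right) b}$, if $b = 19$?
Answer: $\frac{1}{1764} \approx 0.00056689$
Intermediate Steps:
$\frac{1}{\left(24 - 47\right)^{2} + \left(37 + 28\right) b} = \frac{1}{\left(24 - 47\right)^{2} + \left(37 + 28\right) 19} = \frac{1}{\left(-23\right)^{2} + 65 \cdot 19} = \frac{1}{529 + 1235} = \frac{1}{1764}$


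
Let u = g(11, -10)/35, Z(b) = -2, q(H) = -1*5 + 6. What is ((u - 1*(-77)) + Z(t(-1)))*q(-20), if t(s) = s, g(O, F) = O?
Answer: 2636/35 ≈ 75.314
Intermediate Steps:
q(H) = 1 (q(H) = -5 + 6 = 1)
u = 11/35 ≈ 0.31429
((u - 1*(-77)) + Z(t(-1)))*q(-20) = ((11/35 - 1*(-77)) - 2)*1 = ((11/35 + 77) - 2)*1 = (2706/35 - 2)*1 = (2636/35)*1 = 2636/35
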